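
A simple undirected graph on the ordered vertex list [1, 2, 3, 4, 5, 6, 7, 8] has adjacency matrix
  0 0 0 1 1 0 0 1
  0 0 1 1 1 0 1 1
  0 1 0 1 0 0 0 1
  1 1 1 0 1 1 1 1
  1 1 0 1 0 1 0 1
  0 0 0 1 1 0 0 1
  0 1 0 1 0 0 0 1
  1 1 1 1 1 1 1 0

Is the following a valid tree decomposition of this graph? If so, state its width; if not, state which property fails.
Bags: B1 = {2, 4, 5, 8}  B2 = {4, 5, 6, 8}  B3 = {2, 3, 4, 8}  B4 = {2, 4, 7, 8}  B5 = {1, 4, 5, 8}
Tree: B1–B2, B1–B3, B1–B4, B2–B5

Yes; width 3.

Every vertex of G appears in some bag (union = {1, 2, 3, 4, 5, 6, 7, 8}); every edge is covered by a bag; and for each vertex v the set of bags containing v is connected in the bag tree. The decomposition is therefore valid. The largest bag has 4 vertices, so the width is 3.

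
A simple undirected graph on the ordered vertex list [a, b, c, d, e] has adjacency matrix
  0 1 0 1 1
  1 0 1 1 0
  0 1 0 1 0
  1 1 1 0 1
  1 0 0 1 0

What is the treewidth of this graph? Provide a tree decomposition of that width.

Treewidth 2.
Bags: B1 = {b, c, d}  B2 = {a, b, d}  B3 = {a, d, e}
Tree: B1–B2, B2–B3

Each bag holds 3 vertices, so the decomposition has width 2, which upper-bounds the treewidth. For the lower bound, the 3 vertices {b, c, d} are pairwise adjacent, and any tree decomposition puts a clique entirely inside one bag — forcing width ≥ 2. Hence tw(G) = 2 exactly.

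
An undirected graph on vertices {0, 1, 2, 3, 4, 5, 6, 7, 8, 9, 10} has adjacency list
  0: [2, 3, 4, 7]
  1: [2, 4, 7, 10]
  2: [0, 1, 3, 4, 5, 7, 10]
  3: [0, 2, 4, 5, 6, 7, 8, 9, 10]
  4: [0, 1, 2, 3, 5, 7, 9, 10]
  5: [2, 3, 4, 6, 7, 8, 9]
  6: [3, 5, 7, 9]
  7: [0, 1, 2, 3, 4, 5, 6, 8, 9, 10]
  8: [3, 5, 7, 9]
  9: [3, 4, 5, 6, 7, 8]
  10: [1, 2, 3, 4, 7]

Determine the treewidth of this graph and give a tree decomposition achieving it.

Treewidth 4.
Bags: B1 = {2, 3, 4, 5, 7}  B2 = {2, 3, 4, 7, 10}  B3 = {0, 2, 3, 4, 7}  B4 = {1, 2, 4, 7, 10}  B5 = {3, 4, 5, 7, 9}  B6 = {3, 5, 6, 7, 9}  B7 = {3, 5, 7, 8, 9}
Tree: B1–B2, B1–B3, B2–B4, B1–B5, B5–B6, B5–B7

Every bag has size at most 5, so the width is 5 − 1 = 4 and tw(G) ≤ 4. Conversely, {1, 2, 4, 7, 10} is a clique of size 5, and the vertices of any clique must share a bag in every tree decomposition; so some bag has ≥ 5 vertices and tw(G) ≥ 4. Therefore the treewidth is 4.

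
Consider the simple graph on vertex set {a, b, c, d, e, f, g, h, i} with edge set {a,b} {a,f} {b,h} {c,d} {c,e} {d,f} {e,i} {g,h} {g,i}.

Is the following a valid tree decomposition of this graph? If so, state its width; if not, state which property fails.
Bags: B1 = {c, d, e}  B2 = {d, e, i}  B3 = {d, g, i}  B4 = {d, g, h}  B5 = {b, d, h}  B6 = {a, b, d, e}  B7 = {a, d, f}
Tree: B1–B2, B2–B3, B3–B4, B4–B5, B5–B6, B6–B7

No — bags containing vertex e are not connected in the tree.

A tree decomposition must satisfy three properties: every vertex lies in some bag; for every edge, both endpoints lie together in some bag; and for every vertex, the bags containing it form a connected subtree. Here bags containing vertex e are not connected in the tree, so the decomposition is invalid.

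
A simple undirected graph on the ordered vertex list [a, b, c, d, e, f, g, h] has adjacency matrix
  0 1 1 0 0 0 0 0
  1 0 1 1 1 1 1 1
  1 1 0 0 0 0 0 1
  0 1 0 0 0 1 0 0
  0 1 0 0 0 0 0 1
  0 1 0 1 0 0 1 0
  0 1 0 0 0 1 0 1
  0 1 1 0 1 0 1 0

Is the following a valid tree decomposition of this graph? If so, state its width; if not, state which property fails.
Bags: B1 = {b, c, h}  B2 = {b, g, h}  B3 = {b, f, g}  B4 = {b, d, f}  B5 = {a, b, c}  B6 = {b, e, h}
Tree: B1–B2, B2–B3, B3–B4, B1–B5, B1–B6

Yes; width 2.

Vertex coverage: the bags together contain {a, b, c, d, e, f, g, h}, the full vertex set. Edge coverage: each edge of G has both endpoints in at least one bag. Running intersection: for every vertex, the bags containing it form a connected subtree. All three properties hold, so this is a valid tree decomposition of width max|bag| − 1 = 2, and hence tw(G) ≤ 2.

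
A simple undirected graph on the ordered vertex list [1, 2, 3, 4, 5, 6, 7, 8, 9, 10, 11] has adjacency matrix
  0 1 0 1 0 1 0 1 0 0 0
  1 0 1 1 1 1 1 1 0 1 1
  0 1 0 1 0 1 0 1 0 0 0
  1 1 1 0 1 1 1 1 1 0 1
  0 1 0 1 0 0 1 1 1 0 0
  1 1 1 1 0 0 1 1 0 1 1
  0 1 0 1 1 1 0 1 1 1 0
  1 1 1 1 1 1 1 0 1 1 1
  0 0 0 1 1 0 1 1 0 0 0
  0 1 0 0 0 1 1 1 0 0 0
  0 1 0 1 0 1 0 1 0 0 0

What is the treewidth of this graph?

A width-4 tree decomposition is:
Bags: B1 = {2, 4, 6, 8, 11}  B2 = {2, 4, 6, 7, 8}  B3 = {2, 6, 7, 8, 10}  B4 = {1, 2, 4, 6, 8}  B5 = {2, 3, 4, 6, 8}  B6 = {2, 4, 5, 7, 8}  B7 = {4, 5, 7, 8, 9}
Tree: B1–B2, B2–B3, B1–B4, B4–B5, B2–B6, B6–B7
Each bag holds 5 vertices, so the decomposition has width 4, which upper-bounds the treewidth. On the other hand G contains the 5-clique {4, 5, 7, 8, 9}. A clique must lie in a single bag of any decomposition, so no decomposition can have width below 4. Combining the bounds, tw(G) = 4.

4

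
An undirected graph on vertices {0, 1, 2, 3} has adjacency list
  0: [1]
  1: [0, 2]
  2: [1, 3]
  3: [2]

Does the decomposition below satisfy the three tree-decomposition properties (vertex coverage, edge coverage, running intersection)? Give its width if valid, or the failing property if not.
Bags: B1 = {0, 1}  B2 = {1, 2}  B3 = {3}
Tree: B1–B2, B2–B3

A tree decomposition must satisfy three properties: every vertex lies in some bag; for every edge, both endpoints lie together in some bag; and for every vertex, the bags containing it form a connected subtree. Here edge (2,3) lies in no bag, so the decomposition is invalid.

No — edge (2,3) lies in no bag.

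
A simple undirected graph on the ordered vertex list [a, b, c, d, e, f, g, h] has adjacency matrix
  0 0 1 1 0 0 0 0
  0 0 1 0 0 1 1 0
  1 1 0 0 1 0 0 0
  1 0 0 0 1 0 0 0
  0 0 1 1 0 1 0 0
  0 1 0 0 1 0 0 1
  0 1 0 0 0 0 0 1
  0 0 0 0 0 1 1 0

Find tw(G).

2

A width-2 tree decomposition is:
Bags: B1 = {a, d, e}  B2 = {a, c, e}  B3 = {c, e, f}  B4 = {b, c, f}  B5 = {b, f, h}  B6 = {b, g, h}
Tree: B1–B2, B2–B3, B3–B4, B4–B5, B5–B6
The largest bag has 3 vertices, giving width 2; this decomposition certifies tw(G) ≤ 2. The edges d–a–c–e–d form a cycle, so G is not a tree and its treewidth is at least 2. Combining the bounds, tw(G) = 2.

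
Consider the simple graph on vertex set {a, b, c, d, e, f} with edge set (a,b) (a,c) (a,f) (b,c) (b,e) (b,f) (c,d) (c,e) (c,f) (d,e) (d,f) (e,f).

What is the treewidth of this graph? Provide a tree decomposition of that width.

Treewidth 3.
Bags: B1 = {b, c, e, f}  B2 = {a, b, c, f}  B3 = {c, d, e, f}
Tree: B1–B2, B1–B3

Each bag holds 4 vertices, so the decomposition has width 3, which upper-bounds the treewidth. Conversely, {c, d, e, f} is a clique of size 4, and the vertices of any clique must share a bag in every tree decomposition; so some bag has ≥ 4 vertices and tw(G) ≥ 3. The upper and lower bounds meet at 3, so that is the treewidth.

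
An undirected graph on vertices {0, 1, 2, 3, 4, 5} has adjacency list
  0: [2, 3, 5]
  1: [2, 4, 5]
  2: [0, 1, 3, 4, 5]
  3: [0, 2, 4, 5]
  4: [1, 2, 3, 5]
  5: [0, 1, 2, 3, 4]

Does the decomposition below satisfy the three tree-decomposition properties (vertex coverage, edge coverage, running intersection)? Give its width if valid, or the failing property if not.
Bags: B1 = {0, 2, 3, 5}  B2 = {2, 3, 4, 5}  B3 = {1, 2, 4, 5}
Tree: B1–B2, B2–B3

Yes; width 3.

Every vertex of G appears in some bag (union = {0, 1, 2, 3, 4, 5}); every edge is covered by a bag; and for each vertex v the set of bags containing v is connected in the bag tree. The decomposition is therefore valid. The largest bag has 4 vertices, so the width is 3.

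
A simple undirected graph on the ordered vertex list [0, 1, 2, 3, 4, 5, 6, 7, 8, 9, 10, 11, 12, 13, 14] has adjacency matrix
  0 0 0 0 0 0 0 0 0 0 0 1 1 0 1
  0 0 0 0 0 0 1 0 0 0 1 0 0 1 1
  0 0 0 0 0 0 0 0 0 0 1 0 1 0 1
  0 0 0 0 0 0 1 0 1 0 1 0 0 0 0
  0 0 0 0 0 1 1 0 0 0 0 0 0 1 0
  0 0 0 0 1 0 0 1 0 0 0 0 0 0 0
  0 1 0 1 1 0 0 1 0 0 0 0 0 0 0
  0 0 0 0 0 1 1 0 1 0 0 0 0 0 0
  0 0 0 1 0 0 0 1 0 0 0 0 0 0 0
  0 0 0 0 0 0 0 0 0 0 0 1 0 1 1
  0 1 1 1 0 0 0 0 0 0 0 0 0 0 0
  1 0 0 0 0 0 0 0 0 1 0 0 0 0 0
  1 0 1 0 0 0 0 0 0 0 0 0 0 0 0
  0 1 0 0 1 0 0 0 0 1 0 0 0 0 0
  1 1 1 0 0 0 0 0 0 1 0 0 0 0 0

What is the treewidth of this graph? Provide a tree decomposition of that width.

Each bag holds 4 vertices, so the decomposition has width 3, which upper-bounds the treewidth. For the lower bound: the 4 vertex sets {5,7,8}, {3}, {6}, {1,4,10,13} are disjoint, each induces a connected subgraph, and every pair is joined by at least one edge of G. Contracting each set to a single vertex therefore yields K_{4} as a minor, and since treewidth is minor-monotone, tw(G) ≥ tw(K_{4}) = 3. Hence tw(G) = 3 exactly.

Treewidth 3.
Bags: B1 = {3, 5, 7, 8}  B2 = {3, 5, 6, 7}  B3 = {3, 4, 5, 6}  B4 = {3, 4, 6, 10}  B5 = {1, 4, 6, 10}  B6 = {1, 4, 10, 13}  B7 = {1, 2, 10, 13}  B8 = {1, 2, 13, 14}  B9 = {2, 9, 13, 14}  B10 = {2, 9, 12, 14}  B11 = {0, 9, 12, 14}  B12 = {0, 9, 11, 12}
Tree: B1–B2, B2–B3, B3–B4, B4–B5, B5–B6, B6–B7, B7–B8, B8–B9, B9–B10, B10–B11, B11–B12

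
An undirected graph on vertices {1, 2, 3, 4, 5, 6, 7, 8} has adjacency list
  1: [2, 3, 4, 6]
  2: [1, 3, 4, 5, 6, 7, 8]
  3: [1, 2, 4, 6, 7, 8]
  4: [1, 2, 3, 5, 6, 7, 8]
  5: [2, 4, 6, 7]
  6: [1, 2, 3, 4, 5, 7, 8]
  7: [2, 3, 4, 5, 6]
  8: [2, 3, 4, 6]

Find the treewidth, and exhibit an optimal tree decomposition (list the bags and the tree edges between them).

Treewidth 4.
One such decomposition:
Bags: B1 = {1, 2, 3, 4, 6}  B2 = {2, 3, 4, 6, 8}  B3 = {2, 3, 4, 6, 7}  B4 = {2, 4, 5, 6, 7}
Tree: B1–B2, B2–B3, B3–B4

Every bag has size at most 5, so the width is 5 − 1 = 4 and tw(G) ≤ 4. For the lower bound, the 5 vertices {2, 3, 4, 6, 8} are pairwise adjacent, and any tree decomposition puts a clique entirely inside one bag — forcing width ≥ 4. Therefore the treewidth is 4.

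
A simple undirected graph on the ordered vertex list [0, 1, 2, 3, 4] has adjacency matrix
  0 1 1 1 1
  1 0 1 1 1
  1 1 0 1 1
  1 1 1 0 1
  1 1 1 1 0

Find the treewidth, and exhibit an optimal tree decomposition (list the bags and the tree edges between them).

Treewidth 4.
One such decomposition:
Bags: B1 = {0, 1, 2, 3, 4}
Tree: (single bag)

With just one bag of size 5, the width is 5 − 1 = 4, so tw(G) ≤ 4. On the other hand G contains the 5-clique {0, 1, 2, 3, 4}. A clique must lie in a single bag of any decomposition, so no decomposition can have width below 4. Hence tw(G) = 4 exactly.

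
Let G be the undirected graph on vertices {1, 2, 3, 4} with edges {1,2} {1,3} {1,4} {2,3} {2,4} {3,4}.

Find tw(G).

3

A width-3 tree decomposition is:
Bags: B1 = {1, 2, 3, 4}
Tree: (single bag)
A single bag containing all 4 vertices is trivially a valid decomposition of width 3. For the lower bound, the 4 vertices {1, 2, 3, 4} are pairwise adjacent, and any tree decomposition puts a clique entirely inside one bag — forcing width ≥ 3. Combining the bounds, tw(G) = 3.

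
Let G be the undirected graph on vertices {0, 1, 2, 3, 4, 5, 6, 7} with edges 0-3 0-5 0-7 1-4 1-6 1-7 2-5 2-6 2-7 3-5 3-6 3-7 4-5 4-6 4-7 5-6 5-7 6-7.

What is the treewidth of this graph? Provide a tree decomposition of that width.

Every bag has size at most 4, so the width is 4 − 1 = 3 and tw(G) ≤ 3. Conversely, {1, 4, 6, 7} is a clique of size 4, and the vertices of any clique must share a bag in every tree decomposition; so some bag has ≥ 4 vertices and tw(G) ≥ 3. Hence tw(G) = 3 exactly.

Treewidth 3.
Bags: B1 = {3, 5, 6, 7}  B2 = {4, 5, 6, 7}  B3 = {2, 5, 6, 7}  B4 = {1, 4, 6, 7}  B5 = {0, 3, 5, 7}
Tree: B1–B2, B1–B3, B2–B4, B1–B5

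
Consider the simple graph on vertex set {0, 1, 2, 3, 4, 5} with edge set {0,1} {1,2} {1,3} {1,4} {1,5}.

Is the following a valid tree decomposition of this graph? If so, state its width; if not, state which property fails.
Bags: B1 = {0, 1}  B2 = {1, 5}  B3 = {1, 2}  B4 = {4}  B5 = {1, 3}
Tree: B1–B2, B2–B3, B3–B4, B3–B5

A tree decomposition must satisfy three properties: every vertex lies in some bag; for every edge, both endpoints lie together in some bag; and for every vertex, the bags containing it form a connected subtree. Here edge (1,4) lies in no bag, so the decomposition is invalid.

No — edge (1,4) lies in no bag.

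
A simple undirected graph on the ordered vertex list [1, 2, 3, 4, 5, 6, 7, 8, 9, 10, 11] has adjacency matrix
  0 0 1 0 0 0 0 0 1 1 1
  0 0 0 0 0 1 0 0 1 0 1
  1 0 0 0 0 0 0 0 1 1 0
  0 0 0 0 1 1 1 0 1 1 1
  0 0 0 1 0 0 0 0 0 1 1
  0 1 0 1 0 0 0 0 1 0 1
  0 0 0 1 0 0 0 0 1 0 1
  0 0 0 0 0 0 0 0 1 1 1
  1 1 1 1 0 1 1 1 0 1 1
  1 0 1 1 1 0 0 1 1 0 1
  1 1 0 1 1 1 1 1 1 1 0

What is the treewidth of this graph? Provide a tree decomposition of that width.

The largest bag has 4 vertices, giving width 3; this decomposition certifies tw(G) ≤ 3. For the lower bound, the 4 vertices {8, 9, 10, 11} are pairwise adjacent, and any tree decomposition puts a clique entirely inside one bag — forcing width ≥ 3. Therefore the treewidth is 3.

Treewidth 3.
One such decomposition:
Bags: B1 = {8, 9, 10, 11}  B2 = {4, 9, 10, 11}  B3 = {4, 6, 9, 11}  B4 = {4, 5, 10, 11}  B5 = {1, 9, 10, 11}  B6 = {2, 6, 9, 11}  B7 = {1, 3, 9, 10}  B8 = {4, 7, 9, 11}
Tree: B1–B2, B2–B3, B2–B4, B1–B5, B3–B6, B5–B7, B3–B8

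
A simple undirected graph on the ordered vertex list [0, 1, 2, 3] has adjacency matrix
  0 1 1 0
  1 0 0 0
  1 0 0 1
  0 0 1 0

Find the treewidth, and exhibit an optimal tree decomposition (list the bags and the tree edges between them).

The largest bag has 2 vertices, giving width 1; this decomposition certifies tw(G) ≤ 1. G has an edge, so its treewidth is at least 1. The upper and lower bounds meet at 1, so that is the treewidth.

Treewidth 1.
One such decomposition:
Bags: B1 = {0, 1}  B2 = {0, 2}  B3 = {2, 3}
Tree: B1–B2, B2–B3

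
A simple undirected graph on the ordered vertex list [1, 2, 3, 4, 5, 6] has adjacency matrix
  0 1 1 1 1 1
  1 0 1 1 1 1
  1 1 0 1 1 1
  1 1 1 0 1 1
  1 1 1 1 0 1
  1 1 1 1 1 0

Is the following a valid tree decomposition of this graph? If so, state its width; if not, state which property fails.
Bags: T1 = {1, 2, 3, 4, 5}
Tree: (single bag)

A tree decomposition must satisfy three properties: every vertex lies in some bag; for every edge, both endpoints lie together in some bag; and for every vertex, the bags containing it form a connected subtree. Here vertex 6 appears in no bag, so the decomposition is invalid.

No — vertex 6 appears in no bag.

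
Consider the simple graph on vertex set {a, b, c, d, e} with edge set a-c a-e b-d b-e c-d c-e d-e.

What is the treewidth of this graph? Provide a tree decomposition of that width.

The largest bag has 3 vertices, giving width 2; this decomposition certifies tw(G) ≤ 2. On the other hand G contains the 3-clique {c, d, e}. A clique must lie in a single bag of any decomposition, so no decomposition can have width below 2. Hence tw(G) = 2 exactly.

Treewidth 2.
Bags: B1 = {a, c, e}  B2 = {c, d, e}  B3 = {b, d, e}
Tree: B1–B2, B2–B3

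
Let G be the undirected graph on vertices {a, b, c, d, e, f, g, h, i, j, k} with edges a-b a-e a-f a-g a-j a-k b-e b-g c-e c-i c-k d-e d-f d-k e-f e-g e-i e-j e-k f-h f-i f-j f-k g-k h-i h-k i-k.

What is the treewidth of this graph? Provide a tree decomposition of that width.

Treewidth 3.
One optimal decomposition is:
Bags: B1 = {a, e, f, j}  B2 = {a, e, f, k}  B3 = {e, f, i, k}  B4 = {d, e, f, k}  B5 = {a, e, g, k}  B6 = {f, h, i, k}  B7 = {c, e, i, k}  B8 = {a, b, e, g}
Tree: B1–B2, B2–B3, B3–B4, B2–B5, B3–B6, B3–B7, B5–B8

Every bag has size at most 4, so the width is 4 − 1 = 3 and tw(G) ≤ 3. On the other hand G contains the 4-clique {a, e, f, j}. A clique must lie in a single bag of any decomposition, so no decomposition can have width below 3. Hence tw(G) = 3 exactly.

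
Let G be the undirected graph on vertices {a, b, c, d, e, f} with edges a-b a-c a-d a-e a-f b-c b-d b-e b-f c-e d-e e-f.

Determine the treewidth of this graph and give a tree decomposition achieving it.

Treewidth 3.
Bags: B1 = {a, b, e, f}  B2 = {a, b, c, e}  B3 = {a, b, d, e}
Tree: B1–B2, B1–B3

Every bag has size at most 4, so the width is 4 − 1 = 3 and tw(G) ≤ 3. For the lower bound, the 4 vertices {a, b, d, e} are pairwise adjacent, and any tree decomposition puts a clique entirely inside one bag — forcing width ≥ 3. Therefore the treewidth is 3.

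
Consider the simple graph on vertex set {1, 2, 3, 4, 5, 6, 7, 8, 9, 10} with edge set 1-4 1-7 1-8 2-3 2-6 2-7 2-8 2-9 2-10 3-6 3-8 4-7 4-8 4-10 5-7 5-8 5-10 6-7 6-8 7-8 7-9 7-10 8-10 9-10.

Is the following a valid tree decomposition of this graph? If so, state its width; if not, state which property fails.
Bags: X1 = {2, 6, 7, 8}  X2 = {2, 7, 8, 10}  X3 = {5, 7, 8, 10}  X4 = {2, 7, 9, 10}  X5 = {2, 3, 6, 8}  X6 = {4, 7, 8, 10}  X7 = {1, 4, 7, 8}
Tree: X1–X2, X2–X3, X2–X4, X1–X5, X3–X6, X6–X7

Checking the three conditions: (i) the bags cover all of {1, 2, 3, 4, 5, 6, 7, 8, 9, 10}; (ii) for each edge, some bag contains both endpoints; (iii) the bags containing any fixed vertex form a subtree. All hold, so the decomposition is valid with width 4 − 1 = 3.

Yes; width 3.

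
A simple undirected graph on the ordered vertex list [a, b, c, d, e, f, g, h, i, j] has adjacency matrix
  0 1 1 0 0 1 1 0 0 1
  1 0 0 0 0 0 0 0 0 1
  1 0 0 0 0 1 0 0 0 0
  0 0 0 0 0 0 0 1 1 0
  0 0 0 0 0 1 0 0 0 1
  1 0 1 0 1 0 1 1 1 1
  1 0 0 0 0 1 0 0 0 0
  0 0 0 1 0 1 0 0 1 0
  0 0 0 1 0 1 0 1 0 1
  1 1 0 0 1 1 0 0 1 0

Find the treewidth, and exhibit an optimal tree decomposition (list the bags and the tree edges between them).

Each bag holds 3 vertices, so the decomposition has width 2, which upper-bounds the treewidth. For the lower bound, the 3 vertices {d, h, i} are pairwise adjacent, and any tree decomposition puts a clique entirely inside one bag — forcing width ≥ 2. Hence tw(G) = 2 exactly.

Treewidth 2.
One such decomposition:
Bags: B1 = {a, f, j}  B2 = {e, f, j}  B3 = {a, b, j}  B4 = {a, f, g}  B5 = {a, c, f}  B6 = {f, i, j}  B7 = {f, h, i}  B8 = {d, h, i}
Tree: B1–B2, B1–B3, B1–B4, B4–B5, B1–B6, B6–B7, B7–B8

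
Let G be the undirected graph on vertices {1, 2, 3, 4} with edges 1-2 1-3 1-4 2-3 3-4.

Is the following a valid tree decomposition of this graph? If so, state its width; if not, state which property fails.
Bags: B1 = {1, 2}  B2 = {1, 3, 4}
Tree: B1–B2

No — edge (3,2) lies in no bag.

A tree decomposition must satisfy three properties: every vertex lies in some bag; for every edge, both endpoints lie together in some bag; and for every vertex, the bags containing it form a connected subtree. Here edge (3,2) lies in no bag, so the decomposition is invalid.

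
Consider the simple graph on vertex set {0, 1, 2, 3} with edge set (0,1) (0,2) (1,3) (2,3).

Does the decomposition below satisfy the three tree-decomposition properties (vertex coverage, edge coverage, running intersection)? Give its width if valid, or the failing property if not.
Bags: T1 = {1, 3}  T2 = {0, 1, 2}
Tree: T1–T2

A tree decomposition must satisfy three properties: every vertex lies in some bag; for every edge, both endpoints lie together in some bag; and for every vertex, the bags containing it form a connected subtree. Here edge (2,3) lies in no bag, so the decomposition is invalid.

No — edge (2,3) lies in no bag.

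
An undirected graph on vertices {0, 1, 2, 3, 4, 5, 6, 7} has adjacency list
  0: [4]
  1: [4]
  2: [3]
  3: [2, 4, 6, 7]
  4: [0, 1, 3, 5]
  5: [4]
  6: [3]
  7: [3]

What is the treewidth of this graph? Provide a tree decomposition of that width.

Treewidth 1.
Bags: B1 = {0, 4}  B2 = {3, 4}  B3 = {3, 7}  B4 = {1, 4}  B5 = {2, 3}  B6 = {4, 5}  B7 = {3, 6}
Tree: B1–B2, B2–B3, B1–B4, B2–B5, B4–B6, B3–B7

The largest bag has 2 vertices, giving width 1; this decomposition certifies tw(G) ≤ 1. Since G has at least one edge (e.g. 0–4), it is not an edgeless graph, so tw(G) ≥ 1. The upper and lower bounds meet at 1, so that is the treewidth.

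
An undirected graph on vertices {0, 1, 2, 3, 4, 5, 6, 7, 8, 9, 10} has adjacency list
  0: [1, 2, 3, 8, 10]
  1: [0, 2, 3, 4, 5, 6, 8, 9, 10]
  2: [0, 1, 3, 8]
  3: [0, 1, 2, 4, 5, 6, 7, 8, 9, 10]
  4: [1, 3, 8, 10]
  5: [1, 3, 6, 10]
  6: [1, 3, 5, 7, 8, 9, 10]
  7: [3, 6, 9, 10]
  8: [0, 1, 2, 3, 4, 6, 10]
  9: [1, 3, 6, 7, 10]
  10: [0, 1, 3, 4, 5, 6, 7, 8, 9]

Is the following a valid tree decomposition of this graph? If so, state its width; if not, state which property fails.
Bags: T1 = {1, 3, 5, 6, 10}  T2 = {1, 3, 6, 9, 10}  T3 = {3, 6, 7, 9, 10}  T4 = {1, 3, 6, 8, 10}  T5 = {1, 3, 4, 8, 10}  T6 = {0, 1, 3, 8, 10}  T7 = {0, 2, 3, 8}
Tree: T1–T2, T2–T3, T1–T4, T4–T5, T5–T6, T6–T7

A tree decomposition must satisfy three properties: every vertex lies in some bag; for every edge, both endpoints lie together in some bag; and for every vertex, the bags containing it form a connected subtree. Here edge (1,2) lies in no bag, so the decomposition is invalid.

No — edge (1,2) lies in no bag.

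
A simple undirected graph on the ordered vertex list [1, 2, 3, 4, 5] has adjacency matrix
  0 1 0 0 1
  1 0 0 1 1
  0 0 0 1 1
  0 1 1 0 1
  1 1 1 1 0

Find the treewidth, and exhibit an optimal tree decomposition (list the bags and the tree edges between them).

Treewidth 2.
One optimal decomposition is:
Bags: B1 = {1, 2, 5}  B2 = {2, 4, 5}  B3 = {3, 4, 5}
Tree: B1–B2, B2–B3

Each bag holds 3 vertices, so the decomposition has width 2, which upper-bounds the treewidth. Conversely, {1, 2, 5} is a clique of size 3, and the vertices of any clique must share a bag in every tree decomposition; so some bag has ≥ 3 vertices and tw(G) ≥ 2. Combining the bounds, tw(G) = 2.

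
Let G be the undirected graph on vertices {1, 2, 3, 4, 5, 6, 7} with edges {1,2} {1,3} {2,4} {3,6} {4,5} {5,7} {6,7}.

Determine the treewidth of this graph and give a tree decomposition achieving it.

Each bag holds 3 vertices, so the decomposition has width 2, which upper-bounds the treewidth. The edges 1–2–4–5–7–6–3–1 form a cycle, so G is not a tree and its treewidth is at least 2. Combining the bounds, tw(G) = 2.

Treewidth 2.
Bags: B1 = {1, 2, 4}  B2 = {1, 4, 5}  B3 = {1, 5, 7}  B4 = {1, 6, 7}  B5 = {1, 3, 6}
Tree: B1–B2, B2–B3, B3–B4, B4–B5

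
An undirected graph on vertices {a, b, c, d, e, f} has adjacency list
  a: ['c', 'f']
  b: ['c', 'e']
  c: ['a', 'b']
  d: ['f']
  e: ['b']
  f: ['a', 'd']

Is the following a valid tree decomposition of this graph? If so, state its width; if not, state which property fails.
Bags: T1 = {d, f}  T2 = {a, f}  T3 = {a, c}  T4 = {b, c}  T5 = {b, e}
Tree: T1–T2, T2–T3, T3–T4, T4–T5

Every vertex of G appears in some bag (union = {a, b, c, d, e, f}); every edge is covered by a bag; and for each vertex v the set of bags containing v is connected in the bag tree. The decomposition is therefore valid. The largest bag has 2 vertices, so the width is 1.

Yes; width 1.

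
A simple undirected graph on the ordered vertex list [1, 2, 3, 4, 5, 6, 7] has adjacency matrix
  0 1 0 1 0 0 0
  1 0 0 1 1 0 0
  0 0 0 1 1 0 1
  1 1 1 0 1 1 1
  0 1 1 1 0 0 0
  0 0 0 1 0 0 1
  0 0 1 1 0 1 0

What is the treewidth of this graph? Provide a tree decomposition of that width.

The largest bag has 3 vertices, giving width 2; this decomposition certifies tw(G) ≤ 2. Conversely, {1, 2, 4} is a clique of size 3, and the vertices of any clique must share a bag in every tree decomposition; so some bag has ≥ 3 vertices and tw(G) ≥ 2. Hence tw(G) = 2 exactly.

Treewidth 2.
Bags: B1 = {3, 4, 5}  B2 = {3, 4, 7}  B3 = {2, 4, 5}  B4 = {1, 2, 4}  B5 = {4, 6, 7}
Tree: B1–B2, B1–B3, B3–B4, B2–B5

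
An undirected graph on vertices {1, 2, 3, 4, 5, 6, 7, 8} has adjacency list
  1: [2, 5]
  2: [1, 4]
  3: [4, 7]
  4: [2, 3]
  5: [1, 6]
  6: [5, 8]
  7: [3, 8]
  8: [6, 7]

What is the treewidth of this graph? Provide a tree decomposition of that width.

Treewidth 2.
Bags: B1 = {5, 6, 8}  B2 = {5, 7, 8}  B3 = {3, 5, 7}  B4 = {3, 4, 5}  B5 = {2, 4, 5}  B6 = {1, 2, 5}
Tree: B1–B2, B2–B3, B3–B4, B4–B5, B5–B6

The largest bag has 3 vertices, giving width 2; this decomposition certifies tw(G) ≤ 2. Since 5–6–8–7–3–4–2–1–5 is a cycle in G, G is not acyclic. Forests are exactly the graphs of treewidth ≤ 1, so tw(G) ≥ 2. Combining the bounds, tw(G) = 2.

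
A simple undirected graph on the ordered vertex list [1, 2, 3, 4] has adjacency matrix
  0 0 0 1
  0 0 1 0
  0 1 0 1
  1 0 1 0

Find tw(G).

A width-1 tree decomposition is:
Bags: B1 = {2, 3}  B2 = {3, 4}  B3 = {1, 4}
Tree: B1–B2, B2–B3
The largest bag has 2 vertices, giving width 1; this decomposition certifies tw(G) ≤ 1. Any graph with an edge has treewidth ≥ 1, and G has the edge 2–3. Hence tw(G) = 1 exactly.

1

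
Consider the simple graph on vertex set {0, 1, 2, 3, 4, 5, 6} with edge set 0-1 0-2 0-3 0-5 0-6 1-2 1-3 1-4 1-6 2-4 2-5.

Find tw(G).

2

A width-2 tree decomposition is:
Bags: B1 = {0, 1, 2}  B2 = {0, 1, 6}  B3 = {0, 2, 5}  B4 = {0, 1, 3}  B5 = {1, 2, 4}
Tree: B1–B2, B1–B3, B1–B4, B1–B5
Every bag has size at most 3, so the width is 3 − 1 = 2 and tw(G) ≤ 2. On the other hand G contains the 3-clique {0, 1, 2}. A clique must lie in a single bag of any decomposition, so no decomposition can have width below 2. Therefore the treewidth is 2.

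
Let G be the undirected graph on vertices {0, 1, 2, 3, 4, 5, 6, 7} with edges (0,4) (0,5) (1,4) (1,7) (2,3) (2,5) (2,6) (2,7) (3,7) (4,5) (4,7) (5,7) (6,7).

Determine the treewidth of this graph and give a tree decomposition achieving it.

Treewidth 2.
Bags: B1 = {2, 5, 7}  B2 = {2, 6, 7}  B3 = {4, 5, 7}  B4 = {0, 4, 5}  B5 = {1, 4, 7}  B6 = {2, 3, 7}
Tree: B1–B2, B1–B3, B3–B4, B3–B5, B2–B6

Every bag has size at most 3, so the width is 3 − 1 = 2 and tw(G) ≤ 2. Conversely, {0, 4, 5} is a clique of size 3, and the vertices of any clique must share a bag in every tree decomposition; so some bag has ≥ 3 vertices and tw(G) ≥ 2. Hence tw(G) = 2 exactly.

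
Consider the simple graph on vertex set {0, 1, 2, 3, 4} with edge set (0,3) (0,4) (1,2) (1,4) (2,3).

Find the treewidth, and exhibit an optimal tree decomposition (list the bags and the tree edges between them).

Treewidth 2.
One optimal decomposition is:
Bags: B1 = {1, 2, 3}  B2 = {1, 3, 4}  B3 = {0, 3, 4}
Tree: B1–B2, B2–B3

Every bag has size at most 3, so the width is 3 − 1 = 2 and tw(G) ≤ 2. For the lower bound, G contains the cycle 3–2–1–4–0–3, so G is not a forest; only forests have treewidth ≤ 1, hence tw(G) ≥ 2. Hence tw(G) = 2 exactly.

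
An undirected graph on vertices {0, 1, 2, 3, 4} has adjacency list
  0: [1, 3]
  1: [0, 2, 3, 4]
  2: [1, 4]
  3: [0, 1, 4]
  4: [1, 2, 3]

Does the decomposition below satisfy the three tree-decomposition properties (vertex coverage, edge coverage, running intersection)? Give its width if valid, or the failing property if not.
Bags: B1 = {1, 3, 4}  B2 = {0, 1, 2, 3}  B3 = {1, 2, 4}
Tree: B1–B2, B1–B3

No — bags containing vertex 2 are not connected in the tree.

A tree decomposition must satisfy three properties: every vertex lies in some bag; for every edge, both endpoints lie together in some bag; and for every vertex, the bags containing it form a connected subtree. Here bags containing vertex 2 are not connected in the tree, so the decomposition is invalid.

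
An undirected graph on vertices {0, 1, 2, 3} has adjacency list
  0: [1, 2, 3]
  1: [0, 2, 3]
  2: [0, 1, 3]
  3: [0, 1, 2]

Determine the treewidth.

3

A width-3 tree decomposition is:
Bags: B1 = {0, 1, 2, 3}
Tree: (single bag)
A single bag containing all 4 vertices is trivially a valid decomposition of width 3. For the lower bound, the 4 vertices {0, 1, 2, 3} are pairwise adjacent, and any tree decomposition puts a clique entirely inside one bag — forcing width ≥ 3. Combining the bounds, tw(G) = 3.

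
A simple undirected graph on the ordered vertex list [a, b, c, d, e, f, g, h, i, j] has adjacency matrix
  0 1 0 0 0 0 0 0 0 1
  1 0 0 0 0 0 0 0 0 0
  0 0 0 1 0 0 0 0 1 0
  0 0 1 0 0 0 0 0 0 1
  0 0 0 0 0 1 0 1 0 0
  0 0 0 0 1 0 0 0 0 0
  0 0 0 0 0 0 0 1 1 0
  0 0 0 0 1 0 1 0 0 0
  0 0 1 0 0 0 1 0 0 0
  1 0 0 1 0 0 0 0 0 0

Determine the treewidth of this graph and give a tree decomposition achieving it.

Treewidth 1.
Bags: B1 = {e, f}  B2 = {e, h}  B3 = {g, h}  B4 = {g, i}  B5 = {c, i}  B6 = {c, d}  B7 = {d, j}  B8 = {a, j}  B9 = {a, b}
Tree: B1–B2, B2–B3, B3–B4, B4–B5, B5–B6, B6–B7, B7–B8, B8–B9

The largest bag has 2 vertices, giving width 1; this decomposition certifies tw(G) ≤ 1. Since G has at least one edge (e.g. f–e), it is not an edgeless graph, so tw(G) ≥ 1. Therefore the treewidth is 1.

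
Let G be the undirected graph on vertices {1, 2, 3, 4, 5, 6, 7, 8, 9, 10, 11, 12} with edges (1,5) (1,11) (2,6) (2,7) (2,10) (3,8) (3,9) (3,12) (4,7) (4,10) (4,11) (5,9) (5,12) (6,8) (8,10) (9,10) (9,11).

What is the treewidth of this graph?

A width-3 tree decomposition is:
Bags: B1 = {2, 6, 7, 8}  B2 = {2, 7, 8, 10}  B3 = {4, 7, 8, 10}  B4 = {3, 4, 8, 10}  B5 = {3, 4, 9, 10}  B6 = {3, 4, 9, 11}  B7 = {3, 9, 11, 12}  B8 = {5, 9, 11, 12}  B9 = {1, 5, 11, 12}
Tree: B1–B2, B2–B3, B3–B4, B4–B5, B5–B6, B6–B7, B7–B8, B8–B9
The largest bag has 4 vertices, giving width 3; this decomposition certifies tw(G) ≤ 3. For the lower bound: the 4 vertex sets {2,6,7}, {8}, {10}, {3,4,9,11} are disjoint, each induces a connected subgraph, and every pair is joined by at least one edge of G. Contracting each set to a single vertex therefore yields K_{4} as a minor, and since treewidth is minor-monotone, tw(G) ≥ tw(K_{4}) = 3. Hence tw(G) = 3 exactly.

3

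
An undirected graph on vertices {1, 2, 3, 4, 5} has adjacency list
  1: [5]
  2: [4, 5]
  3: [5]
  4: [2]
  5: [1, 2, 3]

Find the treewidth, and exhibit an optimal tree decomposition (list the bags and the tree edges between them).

Treewidth 1.
Bags: B1 = {1, 5}  B2 = {2, 5}  B3 = {2, 4}  B4 = {3, 5}
Tree: B1–B2, B2–B3, B1–B4

Each bag holds 2 vertices, so the decomposition has width 1, which upper-bounds the treewidth. G has an edge, so its treewidth is at least 1. Combining the bounds, tw(G) = 1.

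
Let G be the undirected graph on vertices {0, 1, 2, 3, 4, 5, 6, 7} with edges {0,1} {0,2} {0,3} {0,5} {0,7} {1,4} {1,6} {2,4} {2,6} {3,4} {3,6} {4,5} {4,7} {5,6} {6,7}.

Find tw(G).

3

A width-3 tree decomposition is:
Bags: B1 = {0, 2, 4, 6}  B2 = {0, 1, 4, 6}  B3 = {0, 4, 5, 6}  B4 = {0, 3, 4, 6}  B5 = {0, 4, 6, 7}
Tree: B1–B2, B2–B3, B3–B4, B4–B5
The largest bag has 4 vertices, giving width 3; this decomposition certifies tw(G) ≤ 3. For the lower bound: the 4 vertex sets {2,6}, {0,1}, {4}, {5} are disjoint, each induces a connected subgraph, and every pair is joined by at least one edge of G. Contracting each set to a single vertex therefore yields K_{4} as a minor, and since treewidth is minor-monotone, tw(G) ≥ tw(K_{4}) = 3. Hence tw(G) = 3 exactly.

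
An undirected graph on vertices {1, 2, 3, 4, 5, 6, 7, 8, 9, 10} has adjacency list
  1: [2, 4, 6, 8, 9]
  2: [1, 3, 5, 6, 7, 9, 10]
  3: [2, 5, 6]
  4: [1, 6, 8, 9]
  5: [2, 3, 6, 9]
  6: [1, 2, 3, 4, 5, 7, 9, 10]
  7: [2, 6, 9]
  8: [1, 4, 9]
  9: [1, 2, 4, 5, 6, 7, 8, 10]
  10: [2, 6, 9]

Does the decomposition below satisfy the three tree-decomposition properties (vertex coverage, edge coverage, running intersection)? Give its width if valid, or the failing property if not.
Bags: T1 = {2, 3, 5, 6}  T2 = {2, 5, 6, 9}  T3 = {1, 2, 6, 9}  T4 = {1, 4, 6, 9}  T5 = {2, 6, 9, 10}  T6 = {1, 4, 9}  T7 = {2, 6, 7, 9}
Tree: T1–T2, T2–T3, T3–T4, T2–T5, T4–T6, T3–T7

No — vertex 8 appears in no bag.

A tree decomposition must satisfy three properties: every vertex lies in some bag; for every edge, both endpoints lie together in some bag; and for every vertex, the bags containing it form a connected subtree. Here vertex 8 appears in no bag, so the decomposition is invalid.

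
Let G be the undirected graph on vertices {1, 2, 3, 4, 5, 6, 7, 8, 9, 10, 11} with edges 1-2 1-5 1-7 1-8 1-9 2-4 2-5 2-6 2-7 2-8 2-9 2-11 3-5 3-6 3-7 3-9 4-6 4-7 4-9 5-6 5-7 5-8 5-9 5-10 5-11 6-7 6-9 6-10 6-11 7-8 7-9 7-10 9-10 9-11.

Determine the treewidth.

4

A width-4 tree decomposition is:
Bags: B1 = {3, 5, 6, 7, 9}  B2 = {5, 6, 7, 9, 10}  B3 = {2, 5, 6, 7, 9}  B4 = {1, 2, 5, 7, 9}  B5 = {2, 5, 6, 9, 11}  B6 = {2, 4, 6, 7, 9}  B7 = {1, 2, 5, 7, 8}
Tree: B1–B2, B1–B3, B3–B4, B3–B5, B3–B6, B4–B7
Every bag has size at most 5, so the width is 5 − 1 = 4 and tw(G) ≤ 4. For the lower bound, the 5 vertices {2, 4, 6, 7, 9} are pairwise adjacent, and any tree decomposition puts a clique entirely inside one bag — forcing width ≥ 4. Hence tw(G) = 4 exactly.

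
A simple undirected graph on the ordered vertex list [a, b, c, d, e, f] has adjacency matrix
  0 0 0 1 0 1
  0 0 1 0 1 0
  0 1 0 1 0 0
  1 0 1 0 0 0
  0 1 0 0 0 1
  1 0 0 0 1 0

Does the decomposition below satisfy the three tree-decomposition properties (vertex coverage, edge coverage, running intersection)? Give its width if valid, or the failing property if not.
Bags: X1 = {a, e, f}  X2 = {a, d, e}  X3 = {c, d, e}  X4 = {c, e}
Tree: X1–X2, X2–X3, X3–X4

A tree decomposition must satisfy three properties: every vertex lies in some bag; for every edge, both endpoints lie together in some bag; and for every vertex, the bags containing it form a connected subtree. Here vertex b appears in no bag, so the decomposition is invalid.

No — vertex b appears in no bag.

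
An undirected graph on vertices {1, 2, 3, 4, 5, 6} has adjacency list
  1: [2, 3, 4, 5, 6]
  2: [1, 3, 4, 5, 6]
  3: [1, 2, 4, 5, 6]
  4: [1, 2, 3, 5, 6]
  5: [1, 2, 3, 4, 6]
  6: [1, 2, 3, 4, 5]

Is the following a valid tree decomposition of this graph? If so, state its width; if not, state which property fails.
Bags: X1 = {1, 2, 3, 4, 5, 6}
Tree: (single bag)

Yes; width 5.

Vertex coverage: the bags together contain {1, 2, 3, 4, 5, 6}, the full vertex set. Edge coverage: each edge of G has both endpoints in at least one bag. Running intersection: for every vertex, the bags containing it form a connected subtree. All three properties hold, so this is a valid tree decomposition of width max|bag| − 1 = 5, and hence tw(G) ≤ 5.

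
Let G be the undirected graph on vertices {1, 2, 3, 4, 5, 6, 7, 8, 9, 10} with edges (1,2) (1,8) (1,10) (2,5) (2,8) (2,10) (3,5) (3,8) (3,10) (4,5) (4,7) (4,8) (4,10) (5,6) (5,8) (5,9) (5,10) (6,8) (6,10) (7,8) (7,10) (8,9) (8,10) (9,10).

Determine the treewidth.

3

A width-3 tree decomposition is:
Bags: B1 = {3, 5, 8, 10}  B2 = {5, 8, 9, 10}  B3 = {4, 5, 8, 10}  B4 = {5, 6, 8, 10}  B5 = {4, 7, 8, 10}  B6 = {2, 5, 8, 10}  B7 = {1, 2, 8, 10}
Tree: B1–B2, B2–B3, B3–B4, B3–B5, B3–B6, B6–B7
Each bag holds 4 vertices, so the decomposition has width 3, which upper-bounds the treewidth. Conversely, {1, 2, 8, 10} is a clique of size 4, and the vertices of any clique must share a bag in every tree decomposition; so some bag has ≥ 4 vertices and tw(G) ≥ 3. Combining the bounds, tw(G) = 3.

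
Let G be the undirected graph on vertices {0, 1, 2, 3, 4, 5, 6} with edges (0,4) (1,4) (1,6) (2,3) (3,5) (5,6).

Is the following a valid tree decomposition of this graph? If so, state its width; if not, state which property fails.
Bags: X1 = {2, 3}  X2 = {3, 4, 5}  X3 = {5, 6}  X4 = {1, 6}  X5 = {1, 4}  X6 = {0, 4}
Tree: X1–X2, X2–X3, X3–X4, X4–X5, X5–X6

A tree decomposition must satisfy three properties: every vertex lies in some bag; for every edge, both endpoints lie together in some bag; and for every vertex, the bags containing it form a connected subtree. Here bags containing vertex 4 are not connected in the tree, so the decomposition is invalid.

No — bags containing vertex 4 are not connected in the tree.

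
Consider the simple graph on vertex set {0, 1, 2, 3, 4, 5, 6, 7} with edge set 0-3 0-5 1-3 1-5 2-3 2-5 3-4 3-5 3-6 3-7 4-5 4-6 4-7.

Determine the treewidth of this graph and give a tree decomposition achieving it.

Treewidth 2.
One optimal decomposition is:
Bags: B1 = {1, 3, 5}  B2 = {3, 4, 5}  B3 = {3, 4, 6}  B4 = {3, 4, 7}  B5 = {2, 3, 5}  B6 = {0, 3, 5}
Tree: B1–B2, B2–B3, B2–B4, B1–B5, B2–B6

Each bag holds 3 vertices, so the decomposition has width 2, which upper-bounds the treewidth. On the other hand G contains the 3-clique {0, 3, 5}. A clique must lie in a single bag of any decomposition, so no decomposition can have width below 2. Therefore the treewidth is 2.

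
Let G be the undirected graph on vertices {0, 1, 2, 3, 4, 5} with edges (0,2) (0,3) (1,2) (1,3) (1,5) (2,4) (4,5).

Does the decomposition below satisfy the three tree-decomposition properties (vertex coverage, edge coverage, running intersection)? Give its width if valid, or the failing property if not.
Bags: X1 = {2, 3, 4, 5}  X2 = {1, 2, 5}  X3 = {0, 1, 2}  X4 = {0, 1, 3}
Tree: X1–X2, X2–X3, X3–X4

No — bags containing vertex 3 are not connected in the tree.

A tree decomposition must satisfy three properties: every vertex lies in some bag; for every edge, both endpoints lie together in some bag; and for every vertex, the bags containing it form a connected subtree. Here bags containing vertex 3 are not connected in the tree, so the decomposition is invalid.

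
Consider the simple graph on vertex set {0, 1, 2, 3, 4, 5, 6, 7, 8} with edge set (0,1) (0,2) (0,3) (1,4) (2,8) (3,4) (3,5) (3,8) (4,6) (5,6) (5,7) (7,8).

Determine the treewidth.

A width-3 tree decomposition is:
Bags: B1 = {5, 6, 7, 8}  B2 = {3, 5, 6, 8}  B3 = {3, 4, 6, 8}  B4 = {2, 3, 4, 8}  B5 = {0, 2, 3, 4}  B6 = {0, 1, 2, 4}
Tree: B1–B2, B2–B3, B3–B4, B4–B5, B5–B6
The largest bag has 4 vertices, giving width 3; this decomposition certifies tw(G) ≤ 3. For the lower bound: the 4 vertex sets {5,6,7}, {8}, {3}, {0,1,2,4} are disjoint, each induces a connected subgraph, and every pair is joined by at least one edge of G. Contracting each set to a single vertex therefore yields K_{4} as a minor, and since treewidth is minor-monotone, tw(G) ≥ tw(K_{4}) = 3. Therefore the treewidth is 3.

3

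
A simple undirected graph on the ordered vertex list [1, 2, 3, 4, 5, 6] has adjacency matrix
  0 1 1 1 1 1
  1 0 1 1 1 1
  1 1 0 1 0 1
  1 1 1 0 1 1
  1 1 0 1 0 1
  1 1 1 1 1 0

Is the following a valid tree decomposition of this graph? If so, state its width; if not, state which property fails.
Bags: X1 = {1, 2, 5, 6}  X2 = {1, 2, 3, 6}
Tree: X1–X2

No — vertex 4 appears in no bag.

A tree decomposition must satisfy three properties: every vertex lies in some bag; for every edge, both endpoints lie together in some bag; and for every vertex, the bags containing it form a connected subtree. Here vertex 4 appears in no bag, so the decomposition is invalid.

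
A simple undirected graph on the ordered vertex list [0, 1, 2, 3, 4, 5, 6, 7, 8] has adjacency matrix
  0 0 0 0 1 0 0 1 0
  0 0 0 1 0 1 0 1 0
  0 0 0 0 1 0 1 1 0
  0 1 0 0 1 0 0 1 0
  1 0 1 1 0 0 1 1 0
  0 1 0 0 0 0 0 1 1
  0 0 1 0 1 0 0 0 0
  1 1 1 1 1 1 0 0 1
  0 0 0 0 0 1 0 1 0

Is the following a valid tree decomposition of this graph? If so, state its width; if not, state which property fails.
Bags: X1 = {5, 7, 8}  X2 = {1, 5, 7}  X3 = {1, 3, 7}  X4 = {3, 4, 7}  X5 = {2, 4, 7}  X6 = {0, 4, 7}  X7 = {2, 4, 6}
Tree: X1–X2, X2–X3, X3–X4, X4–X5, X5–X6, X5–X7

Every vertex of G appears in some bag (union = {0, 1, 2, 3, 4, 5, 6, 7, 8}); every edge is covered by a bag; and for each vertex v the set of bags containing v is connected in the bag tree. The decomposition is therefore valid. The largest bag has 3 vertices, so the width is 2.

Yes; width 2.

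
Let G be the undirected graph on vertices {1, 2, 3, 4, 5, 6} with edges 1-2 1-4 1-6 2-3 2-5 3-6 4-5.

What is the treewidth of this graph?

2

A width-2 tree decomposition is:
Bags: B1 = {2, 4, 5}  B2 = {1, 2, 4}  B3 = {1, 2, 3}  B4 = {1, 3, 6}
Tree: B1–B2, B2–B3, B3–B4
Every bag has size at most 3, so the width is 3 − 1 = 2 and tw(G) ≤ 2. The edges 5–4–1–2–5 form a cycle, so G is not a tree and its treewidth is at least 2. Combining the bounds, tw(G) = 2.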